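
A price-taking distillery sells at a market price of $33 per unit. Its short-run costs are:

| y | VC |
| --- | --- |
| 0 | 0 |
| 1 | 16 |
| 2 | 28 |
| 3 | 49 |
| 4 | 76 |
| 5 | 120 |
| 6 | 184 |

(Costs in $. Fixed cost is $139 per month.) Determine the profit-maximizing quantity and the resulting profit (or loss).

Compute π = P·y − TC at each output: y=0: -139; y=1: -122; y=2: -101; y=3: -89; y=4: -83; y=5: -94; y=6: -125.
Profit is maximized at y = 4. AVC there is 76/4 = $19 ≤ P, so producing beats shutting down (which would give -$139).

y = 4; profit = -$83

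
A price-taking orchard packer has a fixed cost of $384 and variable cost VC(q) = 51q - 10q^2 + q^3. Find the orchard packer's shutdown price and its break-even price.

Shutdown price = min AVC. AVC = 51 - 10q + q^2, with vertex at q = 5 and minimum $26.
ATC = 384/q + 51 - 10q + q^2. Setting dATC/dq = −384/q^2 − 10 + 2q = 0 gives q = 8 (since 2·8^3 − 10·8^2 = 384).
min ATC = 384/8 + 51 − 10·8 + 8^2 = $83. That is the break-even price.
For $26 ≤ P < $83 the firm produces at a loss; below $26 it shuts down.

Shutdown price = $26; break-even price = $83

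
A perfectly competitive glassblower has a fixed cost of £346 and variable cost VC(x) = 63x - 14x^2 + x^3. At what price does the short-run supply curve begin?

£14 per unit

The firm shuts down when price falls below the minimum of average variable cost. AVC = VC/x = 63 - 14x + x^2.
At the minimum of AVC, MC = AVC. MC = 63 - 28x + 3x^2; setting MC = AVC gives 2x^2 - 14x = 0, so x = 7. min AVC = 14.
For P < £14 the firm produces nothing.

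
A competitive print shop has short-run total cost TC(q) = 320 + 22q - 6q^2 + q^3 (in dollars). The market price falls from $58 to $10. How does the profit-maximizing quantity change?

Output falls from 6 to 0 (the firm shuts down)

MC = 22 - 12q + 3q^2; the shutdown threshold is min AVC = $13 (at q = 3).
With P = $58 above the shutdown price, P = MC gives q = 6.
At P = $10 < min AVC = $13, price no longer covers variable cost at any output, so the firm shuts down: q = 0.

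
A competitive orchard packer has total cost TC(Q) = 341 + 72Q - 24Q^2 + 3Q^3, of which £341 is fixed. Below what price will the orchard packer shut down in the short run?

Short-run supply begins at min AVC. From VC = 72Q - 24Q^2 + 3Q^3, AVC = 72 - 24Q + 3Q^2.
dAVC/dQ = -24 + 6Q = 0 gives Q = 4. min AVC = 72 - 24·4 + 3·4^2 = 24.
The firm shuts down for any P below £24.

£24 per unit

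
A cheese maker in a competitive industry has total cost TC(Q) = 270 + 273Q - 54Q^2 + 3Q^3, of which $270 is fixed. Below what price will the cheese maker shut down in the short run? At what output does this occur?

$30 per unit, at Q = 9

Short-run supply begins at min AVC. From VC = 273Q - 54Q^2 + 3Q^3, AVC = 273 - 54Q + 3Q^2.
dAVC/dQ = -54 + 6Q = 0 gives Q = 9. min AVC = 273 - 54·9 + 3·9^2 = 30.
So the shutdown price is $30.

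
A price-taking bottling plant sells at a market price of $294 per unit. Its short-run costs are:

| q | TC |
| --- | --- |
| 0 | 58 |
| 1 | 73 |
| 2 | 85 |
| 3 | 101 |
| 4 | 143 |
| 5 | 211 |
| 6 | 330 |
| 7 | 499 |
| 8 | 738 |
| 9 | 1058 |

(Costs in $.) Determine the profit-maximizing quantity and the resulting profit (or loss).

Compute π = P·q − TC at each output: q=0: -58; q=1: 221; q=2: 503; q=3: 781; q=4: 1033; q=5: 1259; q=6: 1434; q=7: 1559; q=8: 1614; q=9: 1588.
Profit is maximized at q = 8. AVC there is 680/8 = $85 ≤ P, so producing beats shutting down (which would give -$58).

q = 8; profit = $1614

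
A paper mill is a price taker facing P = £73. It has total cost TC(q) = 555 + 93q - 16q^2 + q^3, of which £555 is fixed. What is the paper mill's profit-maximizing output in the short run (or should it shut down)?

From TC, MC = TC'(q) = 93 - 32q + 3q^2 and AVC = VC/q = 93 - 16q + q^2.
AVC is minimized where dAVC/dq = -16 + 2q = 0, at q = 8; min AVC = 93 - 16·8 + 8^2 = £29.
P = £73 exceeds min AVC = £29, so the firm stays open.
Solving P = MC: 20 - 32q + 3q^2 = 0 ⇒ q = 2/3 or 10. On the upward-sloping branch, q* = 10.
Check: AVC at q = 10 is £33 ≤ P, so revenue covers variable cost.
Profit = P·q − TC = 73·10 − 885 = -£155, a loss, but smaller than the £555 fixed cost the firm would lose by shutting down.

Produce at q = 10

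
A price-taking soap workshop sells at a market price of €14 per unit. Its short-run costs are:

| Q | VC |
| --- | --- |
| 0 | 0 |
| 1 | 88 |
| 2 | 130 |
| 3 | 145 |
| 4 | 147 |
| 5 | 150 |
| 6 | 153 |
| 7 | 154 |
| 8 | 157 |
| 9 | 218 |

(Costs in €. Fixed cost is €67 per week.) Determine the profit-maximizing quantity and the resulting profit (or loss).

Compute π = P·Q − TC at each output: Q=0: -67; Q=1: -141; Q=2: -169; Q=3: -170; Q=4: -158; Q=5: -147; Q=6: -136; Q=7: -123; Q=8: -112; Q=9: -159.
Profit is highest at Q = 0. Equivalently, the lowest AVC in the table is 157/8 ≈ €19.62 at Q = 8, and P = €14 falls below it — price never covers variable cost, so the firm shuts down and loses only its fixed cost.

Q = 0 (shut down); profit = -€67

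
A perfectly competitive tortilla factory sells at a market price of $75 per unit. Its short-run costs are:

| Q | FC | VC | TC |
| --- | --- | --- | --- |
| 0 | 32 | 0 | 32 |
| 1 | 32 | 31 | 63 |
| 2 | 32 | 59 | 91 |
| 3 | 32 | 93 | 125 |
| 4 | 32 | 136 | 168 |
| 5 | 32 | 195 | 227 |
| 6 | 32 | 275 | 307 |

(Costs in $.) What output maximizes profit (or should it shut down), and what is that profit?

Compute π = P·Q − TC at each output: Q=0: -32; Q=1: 12; Q=2: 59; Q=3: 100; Q=4: 132; Q=5: 148; Q=6: 143.
Profit is maximized at Q = 5. AVC there is 195/5 = $39 ≤ P, so producing beats shutting down (which would give -$32).

Q = 5; profit = $148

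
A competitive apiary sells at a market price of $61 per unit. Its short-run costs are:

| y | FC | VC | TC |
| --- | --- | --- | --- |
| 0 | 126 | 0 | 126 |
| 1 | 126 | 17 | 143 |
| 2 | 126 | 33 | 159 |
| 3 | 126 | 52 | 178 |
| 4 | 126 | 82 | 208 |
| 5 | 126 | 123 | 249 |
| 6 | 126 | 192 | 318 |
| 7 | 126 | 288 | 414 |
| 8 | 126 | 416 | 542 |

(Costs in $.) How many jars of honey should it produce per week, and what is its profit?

Tabulate TR − TC: y=0: -126; y=1: -82; y=2: -37; y=3: 5; y=4: 36; y=5: 56; y=6: 48; y=7: 13; y=8: -54.
Profit is maximized at y = 5. AVC there is 123/5 = $24.60 ≤ P, so producing beats shutting down (which would give -$126).

y = 5; profit = $56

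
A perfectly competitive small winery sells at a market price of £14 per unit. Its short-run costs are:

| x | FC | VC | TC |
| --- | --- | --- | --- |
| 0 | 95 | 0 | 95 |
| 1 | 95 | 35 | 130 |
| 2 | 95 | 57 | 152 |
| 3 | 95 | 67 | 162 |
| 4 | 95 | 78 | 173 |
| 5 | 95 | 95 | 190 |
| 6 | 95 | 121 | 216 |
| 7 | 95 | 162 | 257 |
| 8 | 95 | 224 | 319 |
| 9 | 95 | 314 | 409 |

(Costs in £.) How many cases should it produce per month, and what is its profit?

x = 0 (shut down); profit = -£95

Profit at each row (π = 14x − TC): x=0: -95; x=1: -116; x=2: -124; x=3: -120; x=4: -117; x=5: -120; x=6: -132; x=7: -159; x=8: -207; x=9: -283.
Profit is highest at x = 0. Equivalently, the lowest AVC in the table is 95/5 ≈ £19 at x = 5, and P = £14 falls below it — price never covers variable cost, so the firm shuts down and loses only its fixed cost.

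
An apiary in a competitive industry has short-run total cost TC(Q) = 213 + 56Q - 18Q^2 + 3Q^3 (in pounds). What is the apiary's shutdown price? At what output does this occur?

£29 per unit, at Q = 3

The shutdown price is the minimum of AVC. VC = 56Q - 18Q^2 + 3Q^3, so AVC = 56 - 18Q + 3Q^2.
At the minimum of AVC, MC = AVC. MC = 56 - 36Q + 9Q^2; setting MC = AVC gives 6Q^2 - 18Q = 0, so Q = 3. min AVC = 29.
The firm shuts down for any P below £29.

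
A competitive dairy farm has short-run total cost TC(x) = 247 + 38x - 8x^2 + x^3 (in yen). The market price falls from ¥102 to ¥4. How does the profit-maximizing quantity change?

MC = 38 - 16x + 3x^2; the shutdown threshold is min AVC = ¥22 (at x = 4).
With P = ¥102 above the shutdown price, P = MC gives x = 8.
At P = ¥4 < min AVC = ¥22, price no longer covers variable cost at any output, so the firm shuts down: x = 0.

Output falls from 8 to 0 (the firm shuts down)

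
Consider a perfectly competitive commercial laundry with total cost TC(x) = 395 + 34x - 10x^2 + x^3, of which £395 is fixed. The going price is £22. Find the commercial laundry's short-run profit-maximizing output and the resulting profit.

AVC = 34 - 10x + x^2 has its minimum £9 at x = 5; price £22 clears that bar, so the firm operates.
With MC = 34 - 20x + 3x^2, P = MC on the upward-sloping part at x* = 6.
TR = 22·6 = 132. TC = 395 + 60 = 455. Profit = 132 − 455 = -£323.
By producing, the firm covers all variable cost plus £72 of fixed cost; shutting down would lose the full £395.

Profit = -£323 at x = 6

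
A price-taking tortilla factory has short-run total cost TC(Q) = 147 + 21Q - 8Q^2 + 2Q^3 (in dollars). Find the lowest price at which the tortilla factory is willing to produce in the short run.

Short-run supply begins at min AVC. From VC = 21Q - 8Q^2 + 2Q^3, AVC = 21 - 8Q + 2Q^2.
At the minimum of AVC, MC = AVC. MC = 21 - 16Q + 6Q^2; setting MC = AVC gives 4Q^2 - 8Q = 0, so Q = 2. min AVC = 13.
So the shutdown price is $13.

$13 per unit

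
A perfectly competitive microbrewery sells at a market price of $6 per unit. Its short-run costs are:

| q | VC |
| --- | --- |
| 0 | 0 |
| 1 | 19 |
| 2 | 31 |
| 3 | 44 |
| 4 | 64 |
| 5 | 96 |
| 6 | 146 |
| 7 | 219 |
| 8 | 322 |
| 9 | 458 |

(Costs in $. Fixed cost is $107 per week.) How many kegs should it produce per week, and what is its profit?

q = 0 (shut down); profit = -$107

Profit at each row (π = 6q − TC): q=0: -107; q=1: -120; q=2: -126; q=3: -133; q=4: -147; q=5: -173; q=6: -217; q=7: -284; q=8: -381; q=9: -511.
Profit is highest at q = 0. Equivalently, the lowest AVC in the table is 44/3 ≈ $14.67 at q = 3, and P = $6 falls below it — price never covers variable cost, so the firm shuts down and loses only its fixed cost.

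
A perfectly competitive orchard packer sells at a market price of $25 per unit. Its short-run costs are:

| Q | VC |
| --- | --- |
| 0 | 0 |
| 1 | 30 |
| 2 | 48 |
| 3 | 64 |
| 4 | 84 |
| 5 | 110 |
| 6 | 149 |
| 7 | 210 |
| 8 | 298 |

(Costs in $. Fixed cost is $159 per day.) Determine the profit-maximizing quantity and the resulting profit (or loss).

Tabulate TR − TC: Q=0: -159; Q=1: -164; Q=2: -157; Q=3: -148; Q=4: -143; Q=5: -144; Q=6: -158; Q=7: -194; Q=8: -257.
Profit is maximized at Q = 4. AVC there is 84/4 = $21 ≤ P, so producing beats shutting down (which would give -$159).

Q = 4; profit = -$143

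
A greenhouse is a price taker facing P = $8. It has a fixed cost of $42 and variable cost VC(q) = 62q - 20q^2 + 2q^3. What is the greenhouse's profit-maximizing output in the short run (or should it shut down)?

Shut down

Strip out fixed cost: VC = 62q - 20q^2 + 2q^3. Then AVC = 62 - 20q + 2q^2 and MC = 62 - 40q + 6q^2.
AVC hits its minimum where MC = AVC, at q = 5, giving min AVC = 62 - 20·5 + 2·5^2 = $12.
Since P = $8 < min AVC = $12, price fails to cover variable cost at any output.
Shutting down limits the loss to fixed cost, $42.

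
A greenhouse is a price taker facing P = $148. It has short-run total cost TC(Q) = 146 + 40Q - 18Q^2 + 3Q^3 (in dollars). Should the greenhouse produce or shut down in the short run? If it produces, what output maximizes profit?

Produce at Q = 6

Strip out fixed cost: VC = 40Q - 18Q^2 + 3Q^3. Then AVC = 40 - 18Q + 3Q^2 and MC = 40 - 36Q + 9Q^2.
The AVC parabola has its vertex at Q = 18/6 = 3, where AVC = 40 - 18·3 + 3·3^2 = $13.
Because $148 ≥ $13, revenue can cover variable cost; the firm operates.
Solving P = MC: -108 - 36Q + 9Q^2 = 0 ⇒ Q = -2 or 6. On the upward-sloping branch, Q* = 6.
Check: AVC at Q = 6 is $40 ≤ P, so revenue covers variable cost.
Profit = P·Q − TC = 148·6 − 386 = $502.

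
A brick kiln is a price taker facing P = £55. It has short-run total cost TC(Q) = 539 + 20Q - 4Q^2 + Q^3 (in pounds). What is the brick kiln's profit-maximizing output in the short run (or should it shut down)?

Variable cost is VC = 20Q - 4Q^2 + Q^3, so AVC = VC/Q = 20 - 4Q + Q^2 and MC = dTC/dQ = 20 - 8Q + 3Q^2.
AVC hits its minimum where MC = AVC, at Q = 2, giving min AVC = 20 - 4·2 + 2^2 = £16.
Because £55 ≥ £16, revenue can cover variable cost; the firm operates.
Solving P = MC: -35 - 8Q + 3Q^2 = 0 ⇒ Q = -7/3 or 5. On the upward-sloping branch, Q* = 5.
Check: AVC at Q = 5 is £25 ≤ P, so revenue covers variable cost.
Profit = P·Q − TC = 55·5 − 664 = -£389, a loss, but smaller than the £539 fixed cost the firm would lose by shutting down.

Produce at Q = 5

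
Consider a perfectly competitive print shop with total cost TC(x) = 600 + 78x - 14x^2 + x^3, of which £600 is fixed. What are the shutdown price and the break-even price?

Shutdown price = min AVC. AVC = 78 - 14x + x^2, with vertex at x = 7 and minimum £29.
ATC = 600/x + 78 - 14x + x^2. Setting dATC/dx = −600/x^2 − 14 + 2x = 0 gives x = 10 (since 2·10^3 − 14·10^2 = 600).
min ATC = 600/10 + 78 − 14·10 + 10^2 = £98. That is the break-even price.
For £29 ≤ P < £98 the firm produces at a loss; below £29 it shuts down.

Shutdown price = £29; break-even price = £98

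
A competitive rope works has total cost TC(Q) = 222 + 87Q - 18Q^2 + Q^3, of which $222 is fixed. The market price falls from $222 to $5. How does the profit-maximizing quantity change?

Output falls from 15 to 0 (the firm shuts down)

MC = 87 - 36Q + 3Q^2; the shutdown threshold is min AVC = $6 (at Q = 9).
At P = $222 ≥ min AVC, set P = MC on the rising branch: Q = 15.
At P = $5 < min AVC = $6, price no longer covers variable cost at any output, so the firm shuts down: Q = 0.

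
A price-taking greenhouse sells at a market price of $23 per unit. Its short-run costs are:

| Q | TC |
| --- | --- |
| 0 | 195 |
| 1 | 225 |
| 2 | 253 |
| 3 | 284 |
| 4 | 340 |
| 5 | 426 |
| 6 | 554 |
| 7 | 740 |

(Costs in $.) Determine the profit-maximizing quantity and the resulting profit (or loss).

Compute π = P·Q − TC at each output: Q=0: -195; Q=1: -202; Q=2: -207; Q=3: -215; Q=4: -248; Q=5: -311; Q=6: -416; Q=7: -579.
Profit is highest at Q = 0. Equivalently, the lowest AVC in the table is 58/2 ≈ $29 at Q = 2, and P = $23 falls below it — price never covers variable cost, so the firm shuts down and loses only its fixed cost.

Q = 0 (shut down); profit = -$195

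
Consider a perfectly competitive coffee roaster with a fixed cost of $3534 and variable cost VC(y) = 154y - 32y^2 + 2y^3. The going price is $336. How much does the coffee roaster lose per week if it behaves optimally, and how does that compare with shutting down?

AVC = 154 - 32y + 2y^2; min AVC = $26 at y = 8. Since P = $336 ≥ min AVC, the firm produces.
With MC = 154 - 64y + 6y^2, P = MC on the upward-sloping part at y* = 13.
TR = 336·13 = 4368. TC = 3534 + 988 = 4522. Profit = 4368 − 4522 = -$154.
By producing, the firm covers all variable cost plus $3380 of fixed cost; shutting down would lose the full $3534.

Profit = -$154 at y = 13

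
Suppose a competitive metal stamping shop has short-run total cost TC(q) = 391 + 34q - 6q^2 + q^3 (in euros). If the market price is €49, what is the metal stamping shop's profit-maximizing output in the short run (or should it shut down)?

Strip out fixed cost: VC = 34q - 6q^2 + q^3. Then AVC = 34 - 6q + q^2 and MC = 34 - 12q + 3q^2.
The AVC parabola has its vertex at q = 6/2 = 3, where AVC = 34 - 6·3 + 3^2 = €25.
P = €49 exceeds min AVC = €25, so the firm stays open.
Set P = MC: 49 = 34 - 12q + 3q^2 → -15 - 12q + 3q^2 = 0. The roots are q = -1 and q = 5; the profit-maximizing output is on the rising part of MC, so q* = 5.
Check: AVC at q = 5 is €29 ≤ P, so revenue covers variable cost.
Profit = P·q − TC = 49·5 − 536 = -€291, a loss, but smaller than the €391 fixed cost the firm would lose by shutting down.

Produce at q = 5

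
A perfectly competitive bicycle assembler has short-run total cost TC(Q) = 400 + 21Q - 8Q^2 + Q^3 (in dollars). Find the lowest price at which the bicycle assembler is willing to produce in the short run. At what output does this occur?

$5 per unit, at Q = 4

The firm shuts down when price falls below the minimum of average variable cost. AVC = VC/Q = 21 - 8Q + Q^2.
At the minimum of AVC, MC = AVC. MC = 21 - 16Q + 3Q^2; setting MC = AVC gives 2Q^2 - 8Q = 0, so Q = 4. min AVC = 5.
For P < $5 the firm produces nothing.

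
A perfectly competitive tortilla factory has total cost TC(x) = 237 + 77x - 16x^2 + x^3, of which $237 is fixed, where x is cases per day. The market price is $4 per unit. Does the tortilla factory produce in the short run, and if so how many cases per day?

From TC, MC = TC'(x) = 77 - 32x + 3x^2 and AVC = VC/x = 77 - 16x + x^2.
AVC hits its minimum where MC = AVC, at x = 8, giving min AVC = 77 - 16·8 + 8^2 = $13.
P = $4 lies below min AVC = $13; no output level covers variable cost.
Best response: produce nothing and absorb the $237 fixed cost.

Shut down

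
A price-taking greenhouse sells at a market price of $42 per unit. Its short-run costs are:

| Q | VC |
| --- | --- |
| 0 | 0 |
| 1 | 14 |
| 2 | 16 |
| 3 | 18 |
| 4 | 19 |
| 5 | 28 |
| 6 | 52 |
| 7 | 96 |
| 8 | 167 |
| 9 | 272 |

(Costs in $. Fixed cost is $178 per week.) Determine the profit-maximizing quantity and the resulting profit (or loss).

Compute π = P·Q − TC at each output: Q=0: -178; Q=1: -150; Q=2: -110; Q=3: -70; Q=4: -29; Q=5: 4; Q=6: 22; Q=7: 20; Q=8: -9; Q=9: -72.
Profit is maximized at Q = 6. AVC there is 52/6 = $8.67 ≤ P, so producing beats shutting down (which would give -$178).

Q = 6; profit = $22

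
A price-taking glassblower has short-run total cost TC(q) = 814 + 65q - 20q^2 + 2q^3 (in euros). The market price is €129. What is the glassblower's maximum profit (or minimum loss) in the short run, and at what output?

Profit = -€46 at q = 8

AVC = 65 - 20q + 2q^2 has its minimum €15 at q = 5; price €129 clears that bar, so the firm operates.
MC = 65 - 40q + 6q^2. Setting P = MC and taking the root on the rising branch gives q* = 8.
TR = 129·8 = 1032. TC = 814 + 264 = 1078. Profit = 1032 − 1078 = -€46.
By producing, the firm covers all variable cost plus €768 of fixed cost; shutting down would lose the full €814.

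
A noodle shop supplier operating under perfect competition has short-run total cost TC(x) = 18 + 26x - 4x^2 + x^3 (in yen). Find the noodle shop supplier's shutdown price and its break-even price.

Shutdown price = ¥22; break-even price = ¥29

AVC = 26 - 4x + x^2; minimized at x = 2, giving min AVC = ¥22. That is the shutdown price.
ATC = 18/x + 26 - 4x + x^2. Setting dATC/dx = −18/x^2 − 4 + 2x = 0 gives x = 3 (since 2·3^3 − 4·3^2 = 18).
min ATC = 18/3 + 26 − 4·3 + 3^2 = ¥29. That is the break-even price.
For ¥22 ≤ P < ¥29 the firm produces at a loss; below ¥22 it shuts down.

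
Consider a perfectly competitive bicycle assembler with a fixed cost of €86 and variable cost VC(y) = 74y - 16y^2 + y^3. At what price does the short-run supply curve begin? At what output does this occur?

€10 per unit, at y = 8

Short-run supply begins at min AVC. From VC = 74y - 16y^2 + y^3, AVC = 74 - 16y + y^2.
At the minimum of AVC, MC = AVC. MC = 74 - 32y + 3y^2; setting MC = AVC gives 2y^2 - 16y = 0, so y = 8. min AVC = 10.
So the shutdown price is €10.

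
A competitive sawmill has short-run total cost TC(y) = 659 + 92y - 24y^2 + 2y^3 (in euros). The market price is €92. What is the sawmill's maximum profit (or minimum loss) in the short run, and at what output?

Profit = -€147 at y = 8

AVC = 92 - 24y + 2y^2 has its minimum €20 at y = 6; price €92 clears that bar, so the firm operates.
MC = 92 - 48y + 6y^2. Setting P = MC and taking the root on the rising branch gives y* = 8.
TR = 92·8 = 736. TC = 659 + 224 = 883. Profit = 736 − 883 = -€147.
That loss of €147 beats the €659 the firm would lose by shutting down; producing recovers €512 of fixed cost.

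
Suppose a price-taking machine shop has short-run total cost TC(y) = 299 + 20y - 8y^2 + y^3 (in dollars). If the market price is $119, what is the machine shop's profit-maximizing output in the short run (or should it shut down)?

Variable cost is VC = 20y - 8y^2 + y^3, so AVC = VC/y = 20 - 8y + y^2 and MC = dTC/dy = 20 - 16y + 3y^2.
AVC hits its minimum where MC = AVC, at y = 4, giving min AVC = 20 - 8·4 + 4^2 = $4.
P = $119 exceeds min AVC = $4, so the firm stays open.
Solving P = MC: -99 - 16y + 3y^2 = 0 ⇒ y = -11/3 or 9. On the upward-sloping branch, y* = 9.
Check: AVC at y = 9 is $29 ≤ P, so revenue covers variable cost.
Profit = P·y − TC = 119·9 − 560 = $511.

Produce at y = 9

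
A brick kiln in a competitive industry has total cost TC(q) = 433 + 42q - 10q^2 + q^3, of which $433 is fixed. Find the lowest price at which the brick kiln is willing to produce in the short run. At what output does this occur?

The shutdown price is the minimum of AVC. VC = 42q - 10q^2 + q^3, so AVC = 42 - 10q + q^2.
dAVC/dq = -10 + 2q = 0 gives q = 5. min AVC = 42 - 10·5 + 5^2 = 17.
So the shutdown price is $17.

$17 per unit, at q = 5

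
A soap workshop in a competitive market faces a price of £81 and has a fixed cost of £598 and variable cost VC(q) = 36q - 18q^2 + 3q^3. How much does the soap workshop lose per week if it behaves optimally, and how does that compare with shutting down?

Profit = -£298 at q = 5

AVC = 36 - 18q + 3q^2 has its minimum £9 at q = 3; price £81 clears that bar, so the firm operates.
MC = 36 - 36q + 9q^2. Setting P = MC and taking the root on the rising branch gives q* = 5.
TR = 81·5 = 405. TC = 598 + 105 = 703. Profit = 405 − 703 = -£298.
Shutting down would mean losing the fixed cost of £598, so operating at a loss of £298 is better by £300.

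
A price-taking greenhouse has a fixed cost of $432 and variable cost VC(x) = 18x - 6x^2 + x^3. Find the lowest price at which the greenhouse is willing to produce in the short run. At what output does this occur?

$9 per unit, at x = 3

Short-run supply begins at min AVC. From VC = 18x - 6x^2 + x^3, AVC = 18 - 6x + x^2.
dAVC/dx = -6 + 2x = 0 gives x = 3. min AVC = 18 - 6·3 + 3^2 = 9.
So the shutdown price is $9.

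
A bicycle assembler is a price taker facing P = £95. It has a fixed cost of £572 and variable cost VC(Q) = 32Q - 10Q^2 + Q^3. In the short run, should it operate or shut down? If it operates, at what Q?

Variable cost is VC = 32Q - 10Q^2 + Q^3, so AVC = VC/Q = 32 - 10Q + Q^2 and MC = dTC/dQ = 32 - 20Q + 3Q^2.
AVC hits its minimum where MC = AVC, at Q = 5, giving min AVC = 32 - 10·5 + 5^2 = £7.
Because £95 ≥ £7, revenue can cover variable cost; the firm operates.
P = MC gives -63 - 20Q + 3Q^2 = 0, with roots -7/3 and 9. Take the larger (rising MC): Q* = 9.
Check: AVC at Q = 9 is £23 ≤ P, so revenue covers variable cost.
Profit = P·Q − TC = 95·9 − 779 = £76.

Produce at Q = 9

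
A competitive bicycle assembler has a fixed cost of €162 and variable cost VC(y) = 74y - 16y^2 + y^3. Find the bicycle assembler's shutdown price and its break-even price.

Shutdown price = min AVC. AVC = 74 - 16y + y^2, with vertex at y = 8 and minimum €10.
ATC = 162/y + 74 - 16y + y^2. Setting dATC/dy = −162/y^2 − 16 + 2y = 0 gives y = 9 (since 2·9^3 − 16·9^2 = 162).
min ATC = 162/9 + 74 − 16·9 + 9^2 = €29. That is the break-even price.
For €10 ≤ P < €29 the firm produces at a loss; below €10 it shuts down.

Shutdown price = €10; break-even price = €29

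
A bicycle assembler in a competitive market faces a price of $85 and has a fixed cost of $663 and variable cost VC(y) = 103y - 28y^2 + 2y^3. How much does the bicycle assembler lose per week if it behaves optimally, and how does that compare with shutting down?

AVC = 103 - 28y + 2y^2; min AVC = $5 at y = 7. Since P = $85 ≥ min AVC, the firm produces.
MC = 103 - 56y + 6y^2. Setting P = MC and taking the root on the rising branch gives y* = 9.
TR = 85·9 = 765. TC = 663 + 117 = 780. Profit = 765 − 780 = -$15.
That loss of $15 beats the $663 the firm would lose by shutting down; producing recovers $648 of fixed cost.

Profit = -$15 at y = 9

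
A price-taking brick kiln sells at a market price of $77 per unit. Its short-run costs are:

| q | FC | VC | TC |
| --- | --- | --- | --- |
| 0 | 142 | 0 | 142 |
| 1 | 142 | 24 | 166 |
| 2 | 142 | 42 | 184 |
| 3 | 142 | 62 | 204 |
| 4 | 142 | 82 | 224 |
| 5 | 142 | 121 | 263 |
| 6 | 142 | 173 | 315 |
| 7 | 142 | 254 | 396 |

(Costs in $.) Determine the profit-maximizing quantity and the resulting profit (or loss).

q = 6; profit = $147

Profit at each row (π = 77q − TC): q=0: -142; q=1: -89; q=2: -30; q=3: 27; q=4: 84; q=5: 122; q=6: 147; q=7: 143.
Profit is maximized at q = 6. AVC there is 173/6 = $28.83 ≤ P, so producing beats shutting down (which would give -$142).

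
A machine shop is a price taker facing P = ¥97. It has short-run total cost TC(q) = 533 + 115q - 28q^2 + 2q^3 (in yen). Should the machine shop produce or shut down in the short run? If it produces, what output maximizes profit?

Variable cost is VC = 115q - 28q^2 + 2q^3, so AVC = VC/q = 115 - 28q + 2q^2 and MC = dTC/dq = 115 - 56q + 6q^2.
AVC is minimized where dAVC/dq = -28 + 4q = 0, at q = 7; min AVC = 115 - 28·7 + 2·7^2 = ¥17.
P = ¥97 exceeds min AVC = ¥17, so the firm stays open.
Set P = MC: 97 = 115 - 56q + 6q^2 → 18 - 56q + 6q^2 = 0. The roots are q = 1/3 and q = 9; the profit-maximizing output is on the rising part of MC, so q* = 9.
Check: AVC at q = 9 is ¥25 ≤ P, so revenue covers variable cost.
Profit = P·q − TC = 97·9 − 758 = ¥115.

Produce at q = 9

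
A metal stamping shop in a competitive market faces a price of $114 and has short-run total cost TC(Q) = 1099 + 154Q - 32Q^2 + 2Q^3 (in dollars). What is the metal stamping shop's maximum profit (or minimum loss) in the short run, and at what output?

AVC = 154 - 32Q + 2Q^2; min AVC = $26 at Q = 8. Since P = $114 ≥ min AVC, the firm produces.
MC = 154 - 64Q + 6Q^2. Setting P = MC and taking the root on the rising branch gives Q* = 10.
TR = 114·10 = 1140. TC = 1099 + 340 = 1439. Profit = 1140 − 1439 = -$299.
Shutting down would mean losing the fixed cost of $1099, so operating at a loss of $299 is better by $800.

Profit = -$299 at Q = 10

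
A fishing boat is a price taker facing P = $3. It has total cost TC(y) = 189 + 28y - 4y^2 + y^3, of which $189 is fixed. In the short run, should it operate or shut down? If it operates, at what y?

Variable cost is VC = 28y - 4y^2 + y^3, so AVC = VC/y = 28 - 4y + y^2 and MC = dTC/dy = 28 - 8y + 3y^2.
AVC is minimized where dAVC/dy = -4 + 2y = 0, at y = 2; min AVC = 28 - 4·2 + 2^2 = $24.
Since P = $3 < min AVC = $24, price fails to cover variable cost at any output.
Shutting down limits the loss to fixed cost, $189.

Shut down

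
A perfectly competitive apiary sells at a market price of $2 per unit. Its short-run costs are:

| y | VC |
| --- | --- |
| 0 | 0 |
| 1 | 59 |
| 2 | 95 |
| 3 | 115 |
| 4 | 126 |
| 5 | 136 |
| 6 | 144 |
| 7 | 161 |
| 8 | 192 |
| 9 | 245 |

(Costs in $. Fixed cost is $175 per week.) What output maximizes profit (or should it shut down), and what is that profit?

y = 0 (shut down); profit = -$175

Tabulate TR − TC: y=0: -175; y=1: -232; y=2: -266; y=3: -284; y=4: -293; y=5: -301; y=6: -307; y=7: -322; y=8: -351; y=9: -402.
Profit is highest at y = 0. Equivalently, the lowest AVC in the table is 161/7 ≈ $23 at y = 7, and P = $2 falls below it — price never covers variable cost, so the firm shuts down and loses only its fixed cost.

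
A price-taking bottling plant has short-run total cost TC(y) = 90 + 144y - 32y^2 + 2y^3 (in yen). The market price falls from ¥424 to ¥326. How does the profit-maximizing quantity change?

MC = 144 - 64y + 6y^2; the shutdown threshold is min AVC = ¥16 (at y = 8).
With P = ¥424 above the shutdown price, P = MC gives y = 14.
At P = ¥326 ≥ min AVC, set P = MC: y = 13. The firm stays open but cuts output.

Output falls from 14 to 13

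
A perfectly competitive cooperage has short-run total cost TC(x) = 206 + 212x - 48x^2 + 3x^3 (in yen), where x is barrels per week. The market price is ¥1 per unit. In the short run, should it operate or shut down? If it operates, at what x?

Shut down

Variable cost is VC = 212x - 48x^2 + 3x^3, so AVC = VC/x = 212 - 48x + 3x^2 and MC = dTC/dx = 212 - 96x + 9x^2.
AVC hits its minimum where MC = AVC, at x = 8, giving min AVC = 212 - 48·8 + 3·8^2 = ¥20.
P = ¥1 lies below min AVC = ¥20; no output level covers variable cost.
The firm minimizes its loss by shutting down and losing only its fixed cost of ¥206.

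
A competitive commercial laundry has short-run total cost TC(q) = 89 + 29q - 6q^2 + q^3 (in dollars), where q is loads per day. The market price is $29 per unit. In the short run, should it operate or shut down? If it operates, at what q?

Strip out fixed cost: VC = 29q - 6q^2 + q^3. Then AVC = 29 - 6q + q^2 and MC = 29 - 12q + 3q^2.
AVC hits its minimum where MC = AVC, at q = 3, giving min AVC = 29 - 6·3 + 3^2 = $20.
Since P = $29 ≥ min AVC = $20, price covers variable cost and the firm should produce.
Solving P = MC: -12q + 3q^2 = 0 ⇒ q = 0 or 4. On the upward-sloping branch, q* = 4.
Check: AVC at q = 4 is $21 ≤ P, so revenue covers variable cost.
Profit = P·q − TC = 29·4 − 173 = -$57, a loss, but smaller than the $89 fixed cost the firm would lose by shutting down.

Produce at q = 4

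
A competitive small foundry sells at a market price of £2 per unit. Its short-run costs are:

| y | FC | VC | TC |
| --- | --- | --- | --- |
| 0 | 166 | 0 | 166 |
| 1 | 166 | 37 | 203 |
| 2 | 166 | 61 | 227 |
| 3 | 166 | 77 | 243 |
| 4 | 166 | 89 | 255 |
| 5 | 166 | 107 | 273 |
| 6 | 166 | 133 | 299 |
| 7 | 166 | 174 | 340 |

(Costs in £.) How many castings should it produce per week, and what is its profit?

y = 0 (shut down); profit = -£166

Tabulate TR − TC: y=0: -166; y=1: -201; y=2: -223; y=3: -237; y=4: -247; y=5: -263; y=6: -287; y=7: -326.
Profit is highest at y = 0. Equivalently, the lowest AVC in the table is 107/5 ≈ £21.40 at y = 5, and P = £2 falls below it — price never covers variable cost, so the firm shuts down and loses only its fixed cost.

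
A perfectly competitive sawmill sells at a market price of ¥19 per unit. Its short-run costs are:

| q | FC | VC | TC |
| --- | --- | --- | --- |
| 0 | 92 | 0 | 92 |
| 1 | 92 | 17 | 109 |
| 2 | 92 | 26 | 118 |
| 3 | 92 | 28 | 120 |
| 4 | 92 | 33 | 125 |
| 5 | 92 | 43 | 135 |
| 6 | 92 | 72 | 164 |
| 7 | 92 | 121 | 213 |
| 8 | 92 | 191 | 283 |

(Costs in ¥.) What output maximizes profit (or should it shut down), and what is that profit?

Tabulate TR − TC: q=0: -92; q=1: -90; q=2: -80; q=3: -63; q=4: -49; q=5: -40; q=6: -50; q=7: -80; q=8: -131.
Profit is maximized at q = 5. AVC there is 43/5 = ¥8.60 ≤ P, so producing beats shutting down (which would give -¥92).

q = 5; profit = -¥40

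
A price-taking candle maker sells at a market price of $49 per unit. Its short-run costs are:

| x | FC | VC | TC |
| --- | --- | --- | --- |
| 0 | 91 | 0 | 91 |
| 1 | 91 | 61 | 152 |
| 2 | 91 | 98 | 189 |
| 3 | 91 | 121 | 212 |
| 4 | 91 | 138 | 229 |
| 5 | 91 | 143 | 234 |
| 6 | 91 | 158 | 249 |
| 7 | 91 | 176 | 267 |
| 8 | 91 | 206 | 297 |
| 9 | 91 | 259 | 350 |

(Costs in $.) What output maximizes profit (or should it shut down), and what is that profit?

x = 8; profit = $95

Compute π = P·x − TC at each output: x=0: -91; x=1: -103; x=2: -91; x=3: -65; x=4: -33; x=5: 11; x=6: 45; x=7: 76; x=8: 95; x=9: 91.
Profit is maximized at x = 8. AVC there is 206/8 = $25.75 ≤ P, so producing beats shutting down (which would give -$91).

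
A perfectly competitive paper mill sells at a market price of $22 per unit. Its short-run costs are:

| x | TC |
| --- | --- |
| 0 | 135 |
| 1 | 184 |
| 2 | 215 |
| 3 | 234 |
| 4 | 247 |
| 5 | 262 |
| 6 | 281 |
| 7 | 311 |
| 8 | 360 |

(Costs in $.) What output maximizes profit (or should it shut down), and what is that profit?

Tabulate TR − TC: x=0: -135; x=1: -162; x=2: -171; x=3: -168; x=4: -159; x=5: -152; x=6: -149; x=7: -157; x=8: -184.
Profit is highest at x = 0. Equivalently, the lowest AVC in the table is 146/6 ≈ $24.33 at x = 6, and P = $22 falls below it — price never covers variable cost, so the firm shuts down and loses only its fixed cost.

x = 0 (shut down); profit = -$135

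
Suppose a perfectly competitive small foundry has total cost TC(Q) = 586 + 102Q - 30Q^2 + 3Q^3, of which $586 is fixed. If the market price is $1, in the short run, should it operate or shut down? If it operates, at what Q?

Shut down

Strip out fixed cost: VC = 102Q - 30Q^2 + 3Q^3. Then AVC = 102 - 30Q + 3Q^2 and MC = 102 - 60Q + 9Q^2.
AVC hits its minimum where MC = AVC, at Q = 5, giving min AVC = 102 - 30·5 + 3·5^2 = $27.
With P < min AVC ($1 < $27), every unit sold adds to the loss.
The firm minimizes its loss by shutting down and losing only its fixed cost of $586.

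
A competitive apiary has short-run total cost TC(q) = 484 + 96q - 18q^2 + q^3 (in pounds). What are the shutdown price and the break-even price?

AVC = 96 - 18q + q^2; minimized at q = 9, giving min AVC = £15. That is the shutdown price.
ATC = 484/q + 96 - 18q + q^2. Setting dATC/dq = −484/q^2 − 18 + 2q = 0 gives q = 11 (since 2·11^3 − 18·11^2 = 484).
min ATC = 484/11 + 96 − 18·11 + 11^2 = £63. That is the break-even price.
Between these two prices the firm operates at a loss; above £63 it earns a profit.

Shutdown price = £15; break-even price = £63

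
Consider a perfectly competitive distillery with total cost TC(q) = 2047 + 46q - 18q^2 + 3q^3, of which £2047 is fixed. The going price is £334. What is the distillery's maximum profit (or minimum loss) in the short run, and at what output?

AVC = 46 - 18q + 3q^2; min AVC = £19 at q = 3. Since P = £334 ≥ min AVC, the firm produces.
With MC = 46 - 36q + 9q^2, P = MC on the upward-sloping part at q* = 8.
TR = 334·8 = 2672. TC = 2047 + 752 = 2799. Profit = 2672 − 2799 = -£127.
Shutting down would mean losing the fixed cost of £2047, so operating at a loss of £127 is better by £1920.

Profit = -£127 at q = 8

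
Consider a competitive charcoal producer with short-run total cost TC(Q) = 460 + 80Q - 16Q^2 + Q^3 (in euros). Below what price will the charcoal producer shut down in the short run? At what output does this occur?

The shutdown price is the minimum of AVC. VC = 80Q - 16Q^2 + Q^3, so AVC = 80 - 16Q + Q^2.
dAVC/dQ = -16 + 2Q = 0 gives Q = 8. min AVC = 80 - 16·8 + 8^2 = 16.
For P < €16 the firm produces nothing.

€16 per unit, at Q = 8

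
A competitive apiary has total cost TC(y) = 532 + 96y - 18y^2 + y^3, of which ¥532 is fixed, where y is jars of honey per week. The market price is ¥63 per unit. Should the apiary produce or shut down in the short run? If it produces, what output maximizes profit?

Produce at y = 11

Variable cost is VC = 96y - 18y^2 + y^3, so AVC = VC/y = 96 - 18y + y^2 and MC = dTC/dy = 96 - 36y + 3y^2.
The AVC parabola has its vertex at y = 18/2 = 9, where AVC = 96 - 18·9 + 9^2 = ¥15.
Since P = ¥63 ≥ min AVC = ¥15, price covers variable cost and the firm should produce.
Set P = MC: 63 = 96 - 36y + 3y^2 → 33 - 36y + 3y^2 = 0. The roots are y = 1 and y = 11; the profit-maximizing output is on the rising part of MC, so y* = 11.
Check: AVC at y = 11 is ¥19 ≤ P, so revenue covers variable cost.
Profit = P·y − TC = 63·11 − 741 = -¥48, a loss, but smaller than the ¥532 fixed cost the firm would lose by shutting down.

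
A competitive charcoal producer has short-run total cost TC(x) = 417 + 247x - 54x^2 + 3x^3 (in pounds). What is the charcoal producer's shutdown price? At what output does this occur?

The shutdown price is the minimum of AVC. VC = 247x - 54x^2 + 3x^3, so AVC = 247 - 54x + 3x^2.
At the minimum of AVC, MC = AVC. MC = 247 - 108x + 9x^2; setting MC = AVC gives 6x^2 - 54x = 0, so x = 9. min AVC = 4.
The firm shuts down for any P below £4.

£4 per unit, at x = 9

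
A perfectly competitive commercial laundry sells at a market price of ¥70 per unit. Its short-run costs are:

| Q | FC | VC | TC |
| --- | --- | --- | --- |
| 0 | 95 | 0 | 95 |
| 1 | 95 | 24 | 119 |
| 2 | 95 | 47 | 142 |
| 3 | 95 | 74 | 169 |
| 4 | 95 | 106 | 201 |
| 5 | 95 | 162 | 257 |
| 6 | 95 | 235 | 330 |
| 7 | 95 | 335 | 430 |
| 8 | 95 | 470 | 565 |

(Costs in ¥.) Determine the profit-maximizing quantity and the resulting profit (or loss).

Q = 5; profit = ¥93

Compute π = P·Q − TC at each output: Q=0: -95; Q=1: -49; Q=2: -2; Q=3: 41; Q=4: 79; Q=5: 93; Q=6: 90; Q=7: 60; Q=8: -5.
Profit is maximized at Q = 5. AVC there is 162/5 = ¥32.40 ≤ P, so producing beats shutting down (which would give -¥95).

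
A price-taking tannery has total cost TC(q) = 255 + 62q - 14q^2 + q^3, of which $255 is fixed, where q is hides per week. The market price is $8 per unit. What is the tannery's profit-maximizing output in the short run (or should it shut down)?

Shut down

Variable cost is VC = 62q - 14q^2 + q^3, so AVC = VC/q = 62 - 14q + q^2 and MC = dTC/dq = 62 - 28q + 3q^2.
AVC is minimized where dAVC/dq = -14 + 2q = 0, at q = 7; min AVC = 62 - 14·7 + 7^2 = $13.
P = $8 lies below min AVC = $13; no output level covers variable cost.
Shutting down limits the loss to fixed cost, $255.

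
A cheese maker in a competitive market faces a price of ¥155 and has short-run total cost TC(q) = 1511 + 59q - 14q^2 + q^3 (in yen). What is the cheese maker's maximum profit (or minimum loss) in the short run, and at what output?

Profit = -¥71 at q = 12

AVC = 59 - 14q + q^2; min AVC = ¥10 at q = 7. Since P = ¥155 ≥ min AVC, the firm produces.
MC = 59 - 28q + 3q^2. Setting P = MC and taking the root on the rising branch gives q* = 12.
TR = 155·12 = 1860. TC = 1511 + 420 = 1931. Profit = 1860 − 1931 = -¥71.
By producing, the firm covers all variable cost plus ¥1440 of fixed cost; shutting down would lose the full ¥1511.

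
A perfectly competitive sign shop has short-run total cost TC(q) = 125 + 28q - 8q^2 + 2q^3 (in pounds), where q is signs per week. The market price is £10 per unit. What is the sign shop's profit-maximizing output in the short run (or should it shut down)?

Variable cost is VC = 28q - 8q^2 + 2q^3, so AVC = VC/q = 28 - 8q + 2q^2 and MC = dTC/dq = 28 - 16q + 6q^2.
AVC is minimized where dAVC/dq = -8 + 4q = 0, at q = 2; min AVC = 28 - 8·2 + 2·2^2 = £20.
Since P = £10 < min AVC = £20, price fails to cover variable cost at any output.
Best response: produce nothing and absorb the £125 fixed cost.

Shut down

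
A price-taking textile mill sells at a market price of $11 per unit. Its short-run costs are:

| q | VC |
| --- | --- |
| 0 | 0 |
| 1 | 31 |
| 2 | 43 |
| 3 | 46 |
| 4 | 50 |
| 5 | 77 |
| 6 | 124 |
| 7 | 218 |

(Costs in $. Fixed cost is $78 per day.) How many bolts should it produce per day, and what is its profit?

q = 0 (shut down); profit = -$78

Tabulate TR − TC: q=0: -78; q=1: -98; q=2: -99; q=3: -91; q=4: -84; q=5: -100; q=6: -136; q=7: -219.
Profit is highest at q = 0. Equivalently, the lowest AVC in the table is 50/4 ≈ $12.50 at q = 4, and P = $11 falls below it — price never covers variable cost, so the firm shuts down and loses only its fixed cost.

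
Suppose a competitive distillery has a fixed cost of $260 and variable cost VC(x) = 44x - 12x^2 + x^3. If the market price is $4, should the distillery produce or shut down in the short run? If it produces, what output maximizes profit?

Variable cost is VC = 44x - 12x^2 + x^3, so AVC = VC/x = 44 - 12x + x^2 and MC = dTC/dx = 44 - 24x + 3x^2.
AVC is minimized where dAVC/dx = -12 + 2x = 0, at x = 6; min AVC = 44 - 12·6 + 6^2 = $8.
P = $4 lies below min AVC = $8; no output level covers variable cost.
Shutting down limits the loss to fixed cost, $260.

Shut down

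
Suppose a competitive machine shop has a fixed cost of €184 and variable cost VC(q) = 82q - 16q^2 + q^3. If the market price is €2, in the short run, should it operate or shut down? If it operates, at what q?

Strip out fixed cost: VC = 82q - 16q^2 + q^3. Then AVC = 82 - 16q + q^2 and MC = 82 - 32q + 3q^2.
AVC is minimized where dAVC/dq = -16 + 2q = 0, at q = 8; min AVC = 82 - 16·8 + 8^2 = €18.
With P < min AVC (€2 < €18), every unit sold adds to the loss.
The firm minimizes its loss by shutting down and losing only its fixed cost of €184.

Shut down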